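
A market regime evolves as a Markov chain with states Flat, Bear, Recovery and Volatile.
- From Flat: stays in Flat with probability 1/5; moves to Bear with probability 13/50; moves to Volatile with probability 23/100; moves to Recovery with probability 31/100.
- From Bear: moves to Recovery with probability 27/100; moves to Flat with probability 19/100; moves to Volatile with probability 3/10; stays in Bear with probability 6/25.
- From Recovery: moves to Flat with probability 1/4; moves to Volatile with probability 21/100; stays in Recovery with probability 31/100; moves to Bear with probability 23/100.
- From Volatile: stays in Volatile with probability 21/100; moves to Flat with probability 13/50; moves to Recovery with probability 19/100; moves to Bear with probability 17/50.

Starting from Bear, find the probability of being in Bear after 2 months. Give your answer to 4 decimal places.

0.2711

Propagate the distribution vector 2 months from Bear.
After 0 months: (0.0000, 1.0000, 0.0000, 0.0000)
After 1 month: (0.1900, 0.2400, 0.2700, 0.3000)
After 2 months: (0.2291, 0.2711, 0.2644, 0.2354)
P(in Bear after 2 months) = 0.2711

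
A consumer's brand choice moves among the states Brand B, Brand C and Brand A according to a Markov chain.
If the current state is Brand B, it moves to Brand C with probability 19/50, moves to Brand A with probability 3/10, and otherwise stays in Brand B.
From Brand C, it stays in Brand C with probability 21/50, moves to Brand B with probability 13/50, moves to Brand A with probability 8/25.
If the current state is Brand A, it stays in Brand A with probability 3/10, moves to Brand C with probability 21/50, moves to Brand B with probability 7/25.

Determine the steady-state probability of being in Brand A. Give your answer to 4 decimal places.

Let the stationary distribution be π with π = πP and π_1 + π_2 + π_3 = 1.
π_1 = 0.32·π_1 + 0.26·π_2 + 0.28·π_3
π_2 = 0.38·π_1 + 0.42·π_2 + 0.42·π_3
Solving with the normalization constraint gives π = (0.2832, 0.4087, 0.3082).
So the stationary probability of Brand A is 0.3082.

0.3082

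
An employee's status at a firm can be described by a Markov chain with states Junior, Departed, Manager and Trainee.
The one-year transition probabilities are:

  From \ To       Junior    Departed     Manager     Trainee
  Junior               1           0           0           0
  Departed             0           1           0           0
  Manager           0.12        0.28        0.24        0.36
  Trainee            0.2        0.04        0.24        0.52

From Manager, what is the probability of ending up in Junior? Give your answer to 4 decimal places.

Let h(s) be the probability of absorption at Junior starting from transient state s. Then h(Junior) = 1 and h(Departed) = 0. By first-step analysis:
h(Manager) = 0.12·1 + 0.28·0 + 0.24·h(Manager) + 0.36·h(Trainee)
h(Trainee) = 0.2·1 + 0.04·0 + 0.24·h(Manager) + 0.52·h(Trainee)
Solving: h(Manager) = 0.4655, h(Trainee) = 0.6494.
Starting from Manager, the probability is 0.4655.

0.4655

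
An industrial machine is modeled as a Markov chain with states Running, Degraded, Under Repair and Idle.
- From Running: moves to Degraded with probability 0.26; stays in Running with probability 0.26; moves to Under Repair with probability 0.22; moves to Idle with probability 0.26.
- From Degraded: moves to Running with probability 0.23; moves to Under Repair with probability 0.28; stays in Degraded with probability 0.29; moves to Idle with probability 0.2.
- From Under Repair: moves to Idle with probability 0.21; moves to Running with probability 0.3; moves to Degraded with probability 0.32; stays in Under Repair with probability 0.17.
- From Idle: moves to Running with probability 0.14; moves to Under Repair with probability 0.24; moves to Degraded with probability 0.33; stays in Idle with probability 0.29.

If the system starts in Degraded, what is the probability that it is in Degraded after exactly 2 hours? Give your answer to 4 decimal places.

0.2995

Propagate the distribution vector 2 hours from Degraded.
After 0 hours: (0.0000, 1.0000, 0.0000, 0.0000)
After 1 hour: (0.2300, 0.2900, 0.2800, 0.2000)
After 2 hours: (0.2385, 0.2995, 0.2274, 0.2346)
P(in Degraded after 2 hours) = 0.2995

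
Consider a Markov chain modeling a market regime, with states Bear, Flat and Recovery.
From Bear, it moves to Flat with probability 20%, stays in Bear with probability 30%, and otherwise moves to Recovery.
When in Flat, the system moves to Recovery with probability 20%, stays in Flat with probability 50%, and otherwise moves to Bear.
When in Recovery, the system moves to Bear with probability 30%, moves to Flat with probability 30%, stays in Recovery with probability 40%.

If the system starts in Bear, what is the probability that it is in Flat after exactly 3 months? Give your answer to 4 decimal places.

Propagate the distribution vector 3 months from Bear.
After 0 months: (1.0000, 0.0000, 0.0000)
After 1 month: (0.3000, 0.2000, 0.5000)
After 2 months: (0.3000, 0.3100, 0.3900)
After 3 months: (0.3000, 0.3320, 0.3680)
P(in Flat after 3 months) = 0.3320

0.3320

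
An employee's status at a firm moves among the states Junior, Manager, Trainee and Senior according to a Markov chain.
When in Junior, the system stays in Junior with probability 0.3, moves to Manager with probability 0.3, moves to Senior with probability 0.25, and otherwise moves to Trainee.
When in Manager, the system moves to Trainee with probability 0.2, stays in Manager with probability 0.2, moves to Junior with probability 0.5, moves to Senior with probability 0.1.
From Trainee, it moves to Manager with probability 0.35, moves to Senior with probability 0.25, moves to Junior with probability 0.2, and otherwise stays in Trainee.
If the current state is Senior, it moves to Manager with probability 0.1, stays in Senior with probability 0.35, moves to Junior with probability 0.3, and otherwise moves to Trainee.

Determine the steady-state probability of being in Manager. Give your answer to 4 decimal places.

Let the stationary distribution be π with π = πP and π_1 + π_2 + π_3 + π_4 = 1.
π_1 = 0.3·π_1 + 0.5·π_2 + 0.2·π_3 + 0.3·π_4
π_2 = 0.3·π_1 + 0.2·π_2 + 0.35·π_3 + 0.1·π_4
π_3 = 0.15·π_1 + 0.2·π_2 + 0.2·π_3 + 0.25·π_4
Solving with the normalization constraint gives π = (0.3281, 0.2383, 0.1955, 0.2381).
So the stationary probability of Manager is 0.2383.

0.2383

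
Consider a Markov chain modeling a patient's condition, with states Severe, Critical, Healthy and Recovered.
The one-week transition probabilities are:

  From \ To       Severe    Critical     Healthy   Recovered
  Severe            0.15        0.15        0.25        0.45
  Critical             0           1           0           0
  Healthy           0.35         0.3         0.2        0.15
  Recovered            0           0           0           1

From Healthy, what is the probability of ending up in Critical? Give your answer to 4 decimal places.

Let h(s) be the probability of absorption at Critical starting from transient state s. Then h(Critical) = 1 and h(Recovered) = 0. By first-step analysis:
h(Severe) = 0.15·h(Severe) + 0.15·1 + 0.25·h(Healthy) + 0.45·0
h(Healthy) = 0.35·h(Severe) + 0.3·1 + 0.2·h(Healthy) + 0.15·0
Solving: h(Severe) = 0.3291, h(Healthy) = 0.5190.
Starting from Healthy, the probability is 0.5190.

0.5190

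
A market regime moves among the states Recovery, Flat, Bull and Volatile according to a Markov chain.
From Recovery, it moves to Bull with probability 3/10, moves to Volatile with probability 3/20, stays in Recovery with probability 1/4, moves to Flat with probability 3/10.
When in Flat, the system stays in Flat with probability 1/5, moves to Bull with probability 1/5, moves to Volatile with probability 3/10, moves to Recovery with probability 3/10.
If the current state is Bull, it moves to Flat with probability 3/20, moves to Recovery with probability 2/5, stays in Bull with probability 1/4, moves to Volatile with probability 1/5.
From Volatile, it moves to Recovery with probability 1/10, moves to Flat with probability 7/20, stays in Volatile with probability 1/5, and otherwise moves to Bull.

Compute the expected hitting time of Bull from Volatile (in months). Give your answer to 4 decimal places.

3.3761

Let t(s) be the expected number of months to first reach Bull from state s, with t(Bull) = 0. Conditioning on the first month:
t(Recovery) = 1 + 0.25·t(Recovery) + 0.3·t(Flat) + 0.15·t(Volatile)
t(Flat) = 1 + 0.3·t(Recovery) + 0.2·t(Flat) + 0.3·t(Volatile)
t(Volatile) = 1 + 0.1·t(Recovery) + 0.35·t(Flat) + 0.2·t(Volatile)
Solving: t(Recovery) = 3.5470, t(Flat) = 3.8462, t(Volatile) = 3.3761.
Expected months from Volatile to Bull: 3.3761.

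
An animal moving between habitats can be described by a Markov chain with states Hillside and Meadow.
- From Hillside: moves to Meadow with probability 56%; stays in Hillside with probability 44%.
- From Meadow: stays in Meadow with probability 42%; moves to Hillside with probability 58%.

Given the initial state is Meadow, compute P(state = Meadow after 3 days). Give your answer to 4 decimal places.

0.4898

Propagate the distribution vector 3 days from Meadow.
After 0 days: (0.0000, 1.0000)
After 1 day: (0.5800, 0.4200)
After 2 days: (0.4988, 0.5012)
After 3 days: (0.5102, 0.4898)
P(in Meadow after 3 days) = 0.4898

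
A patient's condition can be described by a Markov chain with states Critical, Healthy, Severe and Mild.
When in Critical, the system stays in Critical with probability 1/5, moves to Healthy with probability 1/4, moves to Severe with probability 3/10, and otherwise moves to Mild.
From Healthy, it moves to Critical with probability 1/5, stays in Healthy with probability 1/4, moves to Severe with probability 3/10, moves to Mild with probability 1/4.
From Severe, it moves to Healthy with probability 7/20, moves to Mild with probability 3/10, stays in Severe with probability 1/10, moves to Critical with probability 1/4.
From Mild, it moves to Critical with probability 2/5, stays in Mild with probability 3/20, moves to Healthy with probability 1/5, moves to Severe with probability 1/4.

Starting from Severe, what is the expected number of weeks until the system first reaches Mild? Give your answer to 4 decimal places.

Let t(s) be the expected number of weeks to first reach Mild from state s, with t(Mild) = 0. Conditioning on the first week:
t(Critical) = 1 + 0.2·t(Critical) + 0.25·t(Healthy) + 0.3·t(Severe)
t(Healthy) = 1 + 0.2·t(Critical) + 0.25·t(Healthy) + 0.3·t(Severe)
t(Severe) = 1 + 0.25·t(Critical) + 0.35·t(Healthy) + 0.1·t(Severe)
Solving: t(Critical) = 3.8095, t(Healthy) = 3.8095, t(Severe) = 3.6508.
Expected weeks from Severe to Mild: 3.6508.

3.6508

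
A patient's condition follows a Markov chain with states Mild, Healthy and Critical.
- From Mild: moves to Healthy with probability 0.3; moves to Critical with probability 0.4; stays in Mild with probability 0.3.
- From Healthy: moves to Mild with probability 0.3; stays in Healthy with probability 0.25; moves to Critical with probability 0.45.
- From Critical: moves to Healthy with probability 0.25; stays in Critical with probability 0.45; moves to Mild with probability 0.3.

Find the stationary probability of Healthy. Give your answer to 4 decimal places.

Let the stationary distribution be π with π = πP and π_1 + π_2 + π_3 = 1.
π_1 = 0.3·π_1 + 0.3·π_2 + 0.3·π_3
π_2 = 0.3·π_1 + 0.25·π_2 + 0.25·π_3
Solving with the normalization constraint gives π = (0.3000, 0.2650, 0.4350).
So the stationary probability of Healthy is 0.2650.

0.2650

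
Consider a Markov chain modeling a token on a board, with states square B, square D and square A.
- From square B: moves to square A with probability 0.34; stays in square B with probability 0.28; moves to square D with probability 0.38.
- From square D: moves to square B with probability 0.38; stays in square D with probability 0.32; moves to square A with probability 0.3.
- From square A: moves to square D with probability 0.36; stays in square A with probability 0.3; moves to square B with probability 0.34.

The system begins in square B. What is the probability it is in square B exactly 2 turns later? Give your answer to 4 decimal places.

0.3384

Sum over the intermediate state after 1 turn:
P = P(square B→square B)·P(square B→square B) + P(square B→square D)·P(square D→square B) + P(square B→square A)·P(square A→square B)
  = 0.28×0.28 + 0.38×0.38 + 0.34×0.34
  = 0.0784 + 0.1444 + 0.1156 = 0.3384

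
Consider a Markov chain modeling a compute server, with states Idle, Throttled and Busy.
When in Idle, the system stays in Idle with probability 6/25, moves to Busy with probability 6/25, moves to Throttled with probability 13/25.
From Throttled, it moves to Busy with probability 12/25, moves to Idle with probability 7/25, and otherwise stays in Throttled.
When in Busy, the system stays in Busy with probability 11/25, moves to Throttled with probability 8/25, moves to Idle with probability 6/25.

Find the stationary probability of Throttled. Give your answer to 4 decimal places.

0.3433

Let the stationary distribution be π with π = πP and π_1 + π_2 + π_3 = 1.
π_1 = 0.24·π_1 + 0.28·π_2 + 0.24·π_3
π_2 = 0.52·π_1 + 0.24·π_2 + 0.32·π_3
Solving with the normalization constraint gives π = (0.2537, 0.3433, 0.4030).
So the stationary probability of Throttled is 0.3433.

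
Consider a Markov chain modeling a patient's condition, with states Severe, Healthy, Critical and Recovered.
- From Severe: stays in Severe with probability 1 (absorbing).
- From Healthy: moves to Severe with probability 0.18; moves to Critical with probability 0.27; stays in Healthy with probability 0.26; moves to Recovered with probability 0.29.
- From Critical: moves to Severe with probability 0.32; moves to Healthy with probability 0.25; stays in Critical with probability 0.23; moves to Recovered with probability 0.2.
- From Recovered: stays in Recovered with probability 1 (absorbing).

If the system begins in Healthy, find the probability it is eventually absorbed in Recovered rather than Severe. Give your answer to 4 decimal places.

Let h(s) be the probability of absorption at Recovered starting from transient state s. Then h(Recovered) = 1 and h(Severe) = 0. By first-step analysis:
h(Healthy) = 0.18·0 + 0.26·h(Healthy) + 0.27·h(Critical) + 0.29·1
h(Critical) = 0.32·0 + 0.25·h(Healthy) + 0.23·h(Critical) + 0.2·1
Solving: h(Healthy) = 0.5521, h(Critical) = 0.4390.
Starting from Healthy, the probability is 0.5521.

0.5521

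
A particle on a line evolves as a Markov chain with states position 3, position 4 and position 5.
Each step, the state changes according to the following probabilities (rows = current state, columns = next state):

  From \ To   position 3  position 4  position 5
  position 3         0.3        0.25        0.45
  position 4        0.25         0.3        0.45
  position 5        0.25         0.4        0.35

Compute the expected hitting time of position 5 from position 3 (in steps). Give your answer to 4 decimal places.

2.2222

Let t(s) be the expected number of steps to first reach position 5 from state s, with t(position 5) = 0. Conditioning on the first step:
t(position 3) = 1 + 0.3·t(position 3) + 0.25·t(position 4)
t(position 4) = 1 + 0.25·t(position 3) + 0.3·t(position 4)
Solving: t(position 3) = 2.2222, t(position 4) = 2.2222.
Expected steps from position 3 to position 5: 2.2222.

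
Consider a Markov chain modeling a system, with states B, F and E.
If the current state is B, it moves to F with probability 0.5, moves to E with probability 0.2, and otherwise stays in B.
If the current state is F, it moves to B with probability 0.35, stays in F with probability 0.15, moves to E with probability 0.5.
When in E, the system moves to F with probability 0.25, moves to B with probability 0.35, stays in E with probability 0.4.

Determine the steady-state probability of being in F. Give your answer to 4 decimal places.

Let the stationary distribution be π with π = πP and π_1 + π_2 + π_3 = 1.
π_1 = 0.3·π_1 + 0.35·π_2 + 0.35·π_3
π_2 = 0.5·π_1 + 0.15·π_2 + 0.25·π_3
Solving with the normalization constraint gives π = (0.3333, 0.3030, 0.3636).
So the stationary probability of F is 0.3030.

0.3030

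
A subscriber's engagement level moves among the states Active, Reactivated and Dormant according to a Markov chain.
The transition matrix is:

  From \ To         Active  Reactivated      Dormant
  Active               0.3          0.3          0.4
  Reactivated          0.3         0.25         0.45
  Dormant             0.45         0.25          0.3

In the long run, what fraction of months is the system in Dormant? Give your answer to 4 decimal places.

0.3758

Let the stationary distribution be π with π = πP and π_1 + π_2 + π_3 = 1.
π_1 = 0.3·π_1 + 0.3·π_2 + 0.45·π_3
π_2 = 0.3·π_1 + 0.25·π_2 + 0.25·π_3
Solving with the normalization constraint gives π = (0.3564, 0.2678, 0.3758).
So the stationary probability of Dormant is 0.3758.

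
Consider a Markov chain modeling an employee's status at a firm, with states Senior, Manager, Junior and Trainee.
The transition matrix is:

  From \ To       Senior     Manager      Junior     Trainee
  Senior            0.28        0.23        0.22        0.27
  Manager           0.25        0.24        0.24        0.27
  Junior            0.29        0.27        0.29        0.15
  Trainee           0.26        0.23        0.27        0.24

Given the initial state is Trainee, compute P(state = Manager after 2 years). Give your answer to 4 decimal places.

Propagate the distribution vector 2 years from Trainee.
After 0 years: (0.0000, 0.0000, 0.0000, 1.0000)
After 1 year: (0.2600, 0.2300, 0.2700, 0.2400)
After 2 years: (0.2710, 0.2431, 0.2555, 0.2304)
P(in Manager after 2 years) = 0.2431

0.2431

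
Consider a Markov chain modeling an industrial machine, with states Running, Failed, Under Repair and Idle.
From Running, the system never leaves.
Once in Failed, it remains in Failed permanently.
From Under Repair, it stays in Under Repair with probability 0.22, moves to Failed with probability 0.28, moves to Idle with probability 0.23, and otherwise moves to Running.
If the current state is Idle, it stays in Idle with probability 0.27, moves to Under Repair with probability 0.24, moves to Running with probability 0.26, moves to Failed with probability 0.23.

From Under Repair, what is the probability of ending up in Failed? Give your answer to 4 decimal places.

Let h(s) be the probability of absorption at Failed starting from transient state s. Then h(Failed) = 1 and h(Running) = 0. By first-step analysis:
h(Under Repair) = 0.27·0 + 0.28·1 + 0.22·h(Under Repair) + 0.23·h(Idle)
h(Idle) = 0.26·0 + 0.23·1 + 0.24·h(Under Repair) + 0.27·h(Idle)
Solving: h(Under Repair) = 0.5004, h(Idle) = 0.4796.
Starting from Under Repair, the probability is 0.5004.

0.5004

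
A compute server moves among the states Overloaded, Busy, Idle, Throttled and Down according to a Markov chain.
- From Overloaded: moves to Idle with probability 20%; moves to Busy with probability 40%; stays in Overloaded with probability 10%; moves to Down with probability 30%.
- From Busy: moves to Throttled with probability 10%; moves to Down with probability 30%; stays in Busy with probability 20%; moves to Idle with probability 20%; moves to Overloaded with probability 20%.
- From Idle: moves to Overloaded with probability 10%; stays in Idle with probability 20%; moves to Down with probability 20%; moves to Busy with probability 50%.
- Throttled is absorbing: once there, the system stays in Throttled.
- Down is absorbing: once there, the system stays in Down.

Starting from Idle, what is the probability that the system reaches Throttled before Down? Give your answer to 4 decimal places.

0.1296

Let h(s) be the probability of absorption at Throttled starting from transient state s. Then h(Throttled) = 1 and h(Down) = 0. By first-step analysis:
h(Overloaded) = 0.1·h(Overloaded) + 0.4·h(Busy) + 0.2·h(Idle) + 0.3·0
h(Busy) = 0.2·h(Overloaded) + 0.2·h(Busy) + 0.2·h(Idle) + 0.1·1 + 0.3·0
h(Idle) = 0.1·h(Overloaded) + 0.5·h(Busy) + 0.2·h(Idle) + 0.2·0
Solving: h(Overloaded) = 0.1111, h(Busy) = 0.1852, h(Idle) = 0.1296.
Starting from Idle, the probability is 0.1296.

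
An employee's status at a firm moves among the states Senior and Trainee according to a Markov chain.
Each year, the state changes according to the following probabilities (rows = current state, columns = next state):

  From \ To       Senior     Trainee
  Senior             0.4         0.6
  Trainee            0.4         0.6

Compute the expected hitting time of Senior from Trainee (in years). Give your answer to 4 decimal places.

2.5000

Let t(s) be the expected number of years to first reach Senior from state s, with t(Senior) = 0. Conditioning on the first year:
t(Trainee) = 1 + 0.6·t(Trainee)
Solving: t(Trainee) = 2.5000.
Expected years from Trainee to Senior: 2.5000.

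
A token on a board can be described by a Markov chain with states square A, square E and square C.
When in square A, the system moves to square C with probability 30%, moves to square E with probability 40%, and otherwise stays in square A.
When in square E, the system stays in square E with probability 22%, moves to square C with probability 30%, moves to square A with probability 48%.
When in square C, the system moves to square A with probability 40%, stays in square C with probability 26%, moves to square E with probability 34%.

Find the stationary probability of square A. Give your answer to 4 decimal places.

0.3872

Let the stationary distribution be π with π = πP and π_1 + π_2 + π_3 = 1.
π_1 = 0.3·π_1 + 0.48·π_2 + 0.4·π_3
π_2 = 0.4·π_1 + 0.22·π_2 + 0.34·π_3
Solving with the normalization constraint gives π = (0.3872, 0.3243, 0.2885).
So the stationary probability of square A is 0.3872.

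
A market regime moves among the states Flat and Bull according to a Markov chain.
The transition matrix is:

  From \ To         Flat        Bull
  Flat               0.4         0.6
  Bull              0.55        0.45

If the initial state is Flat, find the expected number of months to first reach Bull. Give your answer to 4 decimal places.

Let t(s) be the expected number of months to first reach Bull from state s, with t(Bull) = 0. Conditioning on the first month:
t(Flat) = 1 + 0.4·t(Flat)
Solving: t(Flat) = 1.6667.
Expected months from Flat to Bull: 1.6667.

1.6667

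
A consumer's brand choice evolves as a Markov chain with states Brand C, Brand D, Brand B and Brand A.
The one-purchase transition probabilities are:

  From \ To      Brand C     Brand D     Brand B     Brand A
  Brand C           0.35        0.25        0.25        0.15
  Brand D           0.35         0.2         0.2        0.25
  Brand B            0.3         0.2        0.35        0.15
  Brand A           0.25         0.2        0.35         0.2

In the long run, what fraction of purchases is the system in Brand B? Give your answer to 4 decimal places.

0.2859

Let the stationary distribution be π with π = πP and π_1 + π_2 + π_3 + π_4 = 1.
π_1 = 0.35·π_1 + 0.35·π_2 + 0.3·π_3 + 0.25·π_4
π_2 = 0.25·π_1 + 0.2·π_2 + 0.2·π_3 + 0.2·π_4
π_3 = 0.25·π_1 + 0.2·π_2 + 0.35·π_3 + 0.35·π_4
Solving with the normalization constraint gives π = (0.3176, 0.2159, 0.2859, 0.1806).
So the stationary probability of Brand B is 0.2859.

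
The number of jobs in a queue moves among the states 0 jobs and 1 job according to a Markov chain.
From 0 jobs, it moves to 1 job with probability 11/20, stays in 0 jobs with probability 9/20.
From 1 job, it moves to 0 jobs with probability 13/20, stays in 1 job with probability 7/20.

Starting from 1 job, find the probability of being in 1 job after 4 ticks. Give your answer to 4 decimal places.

0.4592

Propagate the distribution vector 4 ticks from 1 job.
After 0 ticks: (0.0000, 1.0000)
After 1 tick: (0.6500, 0.3500)
After 2 ticks: (0.5200, 0.4800)
After 3 ticks: (0.5460, 0.4540)
After 4 ticks: (0.5408, 0.4592)
P(in 1 job after 4 ticks) = 0.4592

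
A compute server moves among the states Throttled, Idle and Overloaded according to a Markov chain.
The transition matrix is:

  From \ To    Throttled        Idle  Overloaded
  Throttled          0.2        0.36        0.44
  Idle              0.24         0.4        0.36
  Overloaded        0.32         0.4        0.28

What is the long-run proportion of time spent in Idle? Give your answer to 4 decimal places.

0.3897

Let the stationary distribution be π with π = πP and π_1 + π_2 + π_3 = 1.
π_1 = 0.2·π_1 + 0.24·π_2 + 0.32·π_3
π_2 = 0.36·π_1 + 0.4·π_2 + 0.4·π_3
Solving with the normalization constraint gives π = (0.2579, 0.3897, 0.3524).
So the stationary probability of Idle is 0.3897.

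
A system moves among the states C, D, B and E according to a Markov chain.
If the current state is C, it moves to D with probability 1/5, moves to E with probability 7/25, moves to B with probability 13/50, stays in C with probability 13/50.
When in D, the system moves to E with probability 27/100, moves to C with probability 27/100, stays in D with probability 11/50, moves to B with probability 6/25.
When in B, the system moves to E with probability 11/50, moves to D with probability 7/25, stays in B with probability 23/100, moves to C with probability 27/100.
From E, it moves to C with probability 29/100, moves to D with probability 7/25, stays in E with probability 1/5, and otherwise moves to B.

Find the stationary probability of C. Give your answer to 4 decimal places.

Let the stationary distribution be π with π = πP and π_1 + π_2 + π_3 + π_4 = 1.
π_1 = 0.26·π_1 + 0.27·π_2 + 0.27·π_3 + 0.29·π_4
π_2 = 0.2·π_1 + 0.22·π_2 + 0.28·π_3 + 0.28·π_4
π_3 = 0.26·π_1 + 0.24·π_2 + 0.23·π_3 + 0.23·π_4
Solving with the normalization constraint gives π = (0.2722, 0.2436, 0.2406, 0.2436).
So the stationary probability of C is 0.2722.

0.2722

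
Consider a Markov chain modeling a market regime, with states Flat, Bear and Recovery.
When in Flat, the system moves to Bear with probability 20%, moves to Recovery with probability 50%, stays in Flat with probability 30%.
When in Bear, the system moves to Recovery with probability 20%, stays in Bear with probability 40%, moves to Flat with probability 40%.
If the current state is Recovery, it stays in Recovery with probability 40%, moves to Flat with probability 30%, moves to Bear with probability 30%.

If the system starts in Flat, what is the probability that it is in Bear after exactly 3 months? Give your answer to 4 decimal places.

0.2970

Propagate the distribution vector 3 months from Flat.
After 0 months: (1.0000, 0.0000, 0.0000)
After 1 month: (0.3000, 0.2000, 0.5000)
After 2 months: (0.3200, 0.2900, 0.3900)
After 3 months: (0.3290, 0.2970, 0.3740)
P(in Bear after 3 months) = 0.2970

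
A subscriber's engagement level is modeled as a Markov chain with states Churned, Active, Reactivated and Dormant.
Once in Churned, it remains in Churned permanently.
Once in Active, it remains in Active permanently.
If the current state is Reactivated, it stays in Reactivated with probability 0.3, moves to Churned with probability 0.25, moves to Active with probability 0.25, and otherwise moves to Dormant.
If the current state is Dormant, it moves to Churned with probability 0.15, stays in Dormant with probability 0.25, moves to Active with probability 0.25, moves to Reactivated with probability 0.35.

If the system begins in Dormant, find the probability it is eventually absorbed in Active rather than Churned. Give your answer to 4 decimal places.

Let h(s) be the probability of absorption at Active starting from transient state s. Then h(Active) = 1 and h(Churned) = 0. By first-step analysis:
h(Reactivated) = 0.25·0 + 0.25·1 + 0.3·h(Reactivated) + 0.2·h(Dormant)
h(Dormant) = 0.15·0 + 0.25·1 + 0.35·h(Reactivated) + 0.25·h(Dormant)
Solving: h(Reactivated) = 0.5220, h(Dormant) = 0.5769.
Starting from Dormant, the probability is 0.5769.

0.5769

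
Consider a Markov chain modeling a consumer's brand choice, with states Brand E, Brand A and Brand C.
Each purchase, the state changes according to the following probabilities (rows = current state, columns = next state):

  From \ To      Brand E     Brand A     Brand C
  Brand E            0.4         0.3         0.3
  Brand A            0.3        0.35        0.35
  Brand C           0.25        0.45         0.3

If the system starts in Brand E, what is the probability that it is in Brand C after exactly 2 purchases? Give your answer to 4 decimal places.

0.3150

Sum over the intermediate state after 1 purchase:
P = P(Brand E→Brand E)·P(Brand E→Brand C) + P(Brand E→Brand A)·P(Brand A→Brand C) + P(Brand E→Brand C)·P(Brand C→Brand C)
  = 0.4×0.3 + 0.3×0.35 + 0.3×0.3
  = 0.1200 + 0.1050 + 0.0900 = 0.3150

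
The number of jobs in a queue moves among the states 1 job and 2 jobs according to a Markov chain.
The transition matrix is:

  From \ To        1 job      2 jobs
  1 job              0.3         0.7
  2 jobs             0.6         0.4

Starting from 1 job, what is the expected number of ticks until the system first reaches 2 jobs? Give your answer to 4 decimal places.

Let t(s) be the expected number of ticks to first reach 2 jobs from state s, with t(2 jobs) = 0. Conditioning on the first tick:
t(1 job) = 1 + 0.3·t(1 job)
Solving: t(1 job) = 1.4286.
Expected ticks from 1 job to 2 jobs: 1.4286.

1.4286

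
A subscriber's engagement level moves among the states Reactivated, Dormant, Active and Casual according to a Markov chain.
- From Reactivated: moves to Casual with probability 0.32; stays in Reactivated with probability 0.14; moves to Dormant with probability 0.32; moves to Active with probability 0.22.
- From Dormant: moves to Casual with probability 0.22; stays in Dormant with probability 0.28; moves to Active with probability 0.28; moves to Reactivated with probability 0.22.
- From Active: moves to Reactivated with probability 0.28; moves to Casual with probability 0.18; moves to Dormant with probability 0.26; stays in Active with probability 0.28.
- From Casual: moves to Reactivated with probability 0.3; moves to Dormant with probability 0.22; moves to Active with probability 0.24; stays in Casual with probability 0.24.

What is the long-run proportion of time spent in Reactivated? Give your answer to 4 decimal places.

Let the stationary distribution be π with π = πP and π_1 + π_2 + π_3 + π_4 = 1.
π_1 = 0.14·π_1 + 0.22·π_2 + 0.28·π_3 + 0.3·π_4
π_2 = 0.32·π_1 + 0.28·π_2 + 0.26·π_3 + 0.22·π_4
π_3 = 0.22·π_1 + 0.28·π_2 + 0.28·π_3 + 0.24·π_4
Solving with the normalization constraint gives π = (0.2356, 0.2700, 0.2563, 0.2381).
So the stationary probability of Reactivated is 0.2356.

0.2356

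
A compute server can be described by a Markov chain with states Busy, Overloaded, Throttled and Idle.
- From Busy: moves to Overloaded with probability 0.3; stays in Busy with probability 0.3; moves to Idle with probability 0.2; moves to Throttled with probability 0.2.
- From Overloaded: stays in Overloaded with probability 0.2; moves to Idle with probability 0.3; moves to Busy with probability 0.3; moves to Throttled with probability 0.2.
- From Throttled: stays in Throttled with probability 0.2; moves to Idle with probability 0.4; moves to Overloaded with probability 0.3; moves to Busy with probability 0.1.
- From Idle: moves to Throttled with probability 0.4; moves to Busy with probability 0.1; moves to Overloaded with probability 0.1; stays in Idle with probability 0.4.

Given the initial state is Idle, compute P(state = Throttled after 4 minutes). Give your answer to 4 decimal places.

0.2702

Propagate the distribution vector 4 minutes from Idle.
After 0 minutes: (0.0000, 0.0000, 0.0000, 1.0000)
After 1 minute: (0.1000, 0.1000, 0.4000, 0.4000)
After 2 minutes: (0.1400, 0.2100, 0.2800, 0.3700)
After 3 minutes: (0.1700, 0.2050, 0.2740, 0.3510)
After 4 minutes: (0.1750, 0.2093, 0.2702, 0.3455)
P(in Throttled after 4 minutes) = 0.2702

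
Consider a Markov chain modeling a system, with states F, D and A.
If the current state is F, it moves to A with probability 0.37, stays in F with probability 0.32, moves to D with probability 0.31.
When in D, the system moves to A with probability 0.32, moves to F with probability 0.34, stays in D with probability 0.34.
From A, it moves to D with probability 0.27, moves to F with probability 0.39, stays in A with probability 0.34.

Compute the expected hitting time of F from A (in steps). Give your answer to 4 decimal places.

Let t(s) be the expected number of steps to first reach F from state s, with t(F) = 0. Conditioning on the first step:
t(D) = 1 + 0.34·t(D) + 0.32·t(A)
t(A) = 1 + 0.27·t(D) + 0.34·t(A)
Solving: t(D) = 2.8064, t(A) = 2.6632.
Expected steps from A to F: 2.6632.

2.6632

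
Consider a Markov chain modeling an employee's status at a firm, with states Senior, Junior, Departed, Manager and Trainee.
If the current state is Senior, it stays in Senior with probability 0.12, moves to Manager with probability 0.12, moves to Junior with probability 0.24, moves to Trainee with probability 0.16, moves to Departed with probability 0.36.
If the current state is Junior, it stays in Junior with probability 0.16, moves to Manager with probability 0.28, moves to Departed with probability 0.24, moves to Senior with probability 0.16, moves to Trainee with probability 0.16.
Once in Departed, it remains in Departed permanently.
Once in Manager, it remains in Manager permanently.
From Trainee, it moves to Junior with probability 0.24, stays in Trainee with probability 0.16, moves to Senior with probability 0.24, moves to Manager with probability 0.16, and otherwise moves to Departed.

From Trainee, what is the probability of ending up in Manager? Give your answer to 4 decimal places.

0.4262

Let h(s) be the probability of absorption at Manager starting from transient state s. Then h(Manager) = 1 and h(Departed) = 0. By first-step analysis:
h(Senior) = 0.12·h(Senior) + 0.24·h(Junior) + 0.36·0 + 0.12·1 + 0.16·h(Trainee)
h(Junior) = 0.16·h(Senior) + 0.16·h(Junior) + 0.24·0 + 0.28·1 + 0.16·h(Trainee)
h(Trainee) = 0.24·h(Senior) + 0.24·h(Junior) + 0.2·0 + 0.16·1 + 0.16·h(Trainee)
Solving: h(Senior) = 0.3448, h(Junior) = 0.4802, h(Trainee) = 0.4262.
Starting from Trainee, the probability is 0.4262.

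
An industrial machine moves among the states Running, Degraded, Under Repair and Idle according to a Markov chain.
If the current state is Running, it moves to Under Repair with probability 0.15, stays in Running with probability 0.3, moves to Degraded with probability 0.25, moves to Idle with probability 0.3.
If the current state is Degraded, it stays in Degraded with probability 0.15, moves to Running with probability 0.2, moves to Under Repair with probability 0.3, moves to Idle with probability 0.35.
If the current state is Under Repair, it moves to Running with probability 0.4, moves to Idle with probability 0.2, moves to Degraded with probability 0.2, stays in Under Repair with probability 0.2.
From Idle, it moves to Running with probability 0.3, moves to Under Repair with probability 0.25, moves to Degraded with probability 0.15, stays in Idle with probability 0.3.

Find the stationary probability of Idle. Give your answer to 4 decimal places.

0.2877

Let the stationary distribution be π with π = πP and π_1 + π_2 + π_3 + π_4 = 1.
π_1 = 0.3·π_1 + 0.2·π_2 + 0.4·π_3 + 0.3·π_4
π_2 = 0.25·π_1 + 0.15·π_2 + 0.2·π_3 + 0.15·π_4
π_3 = 0.15·π_1 + 0.3·π_2 + 0.2·π_3 + 0.25·π_4
Solving with the normalization constraint gives π = (0.3027, 0.1912, 0.2184, 0.2877).
So the stationary probability of Idle is 0.2877.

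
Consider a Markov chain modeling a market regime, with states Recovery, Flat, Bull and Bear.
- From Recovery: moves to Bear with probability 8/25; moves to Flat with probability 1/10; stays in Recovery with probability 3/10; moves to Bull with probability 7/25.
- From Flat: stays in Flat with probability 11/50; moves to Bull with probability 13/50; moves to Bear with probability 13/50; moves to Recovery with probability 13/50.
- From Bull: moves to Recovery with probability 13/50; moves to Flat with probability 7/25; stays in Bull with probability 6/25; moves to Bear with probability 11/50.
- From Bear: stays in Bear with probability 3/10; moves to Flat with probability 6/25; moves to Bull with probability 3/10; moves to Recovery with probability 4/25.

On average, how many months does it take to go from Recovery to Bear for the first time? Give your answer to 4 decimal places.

Let t(s) be the expected number of months to first reach Bear from state s, with t(Bear) = 0. Conditioning on the first month:
t(Recovery) = 1 + 0.3·t(Recovery) + 0.1·t(Flat) + 0.28·t(Bull)
t(Flat) = 1 + 0.26·t(Recovery) + 0.22·t(Flat) + 0.26·t(Bull)
t(Bull) = 1 + 0.26·t(Recovery) + 0.28·t(Flat) + 0.24·t(Bull)
Solving: t(Recovery) = 3.5296, t(Flat) = 3.7616, t(Bull) = 3.9092.
Expected months from Recovery to Bear: 3.5296.

3.5296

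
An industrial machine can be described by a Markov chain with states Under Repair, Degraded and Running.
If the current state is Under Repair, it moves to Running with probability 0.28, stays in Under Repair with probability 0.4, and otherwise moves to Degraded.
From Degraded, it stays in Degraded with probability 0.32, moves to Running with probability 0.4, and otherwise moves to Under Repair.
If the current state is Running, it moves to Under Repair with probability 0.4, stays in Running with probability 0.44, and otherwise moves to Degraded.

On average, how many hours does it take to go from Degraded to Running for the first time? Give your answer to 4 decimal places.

2.7638

Let t(s) be the expected number of hours to first reach Running from state s, with t(Running) = 0. Conditioning on the first hour:
t(Under Repair) = 1 + 0.4·t(Under Repair) + 0.32·t(Degraded)
t(Degraded) = 1 + 0.28·t(Under Repair) + 0.32·t(Degraded)
Solving: t(Under Repair) = 3.1407, t(Degraded) = 2.7638.
Expected hours from Degraded to Running: 2.7638.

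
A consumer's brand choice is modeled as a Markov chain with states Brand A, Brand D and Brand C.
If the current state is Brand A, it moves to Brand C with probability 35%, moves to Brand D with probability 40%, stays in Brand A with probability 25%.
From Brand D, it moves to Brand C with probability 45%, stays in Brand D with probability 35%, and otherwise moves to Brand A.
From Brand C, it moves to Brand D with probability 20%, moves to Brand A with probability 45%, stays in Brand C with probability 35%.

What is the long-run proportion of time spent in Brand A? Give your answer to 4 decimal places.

Let the stationary distribution be π with π = πP and π_1 + π_2 + π_3 = 1.
π_1 = 0.25·π_1 + 0.2·π_2 + 0.45·π_3
π_2 = 0.4·π_1 + 0.35·π_2 + 0.2·π_3
Solving with the normalization constraint gives π = (0.3107, 0.3084, 0.3808).
So the stationary probability of Brand A is 0.3107.

0.3107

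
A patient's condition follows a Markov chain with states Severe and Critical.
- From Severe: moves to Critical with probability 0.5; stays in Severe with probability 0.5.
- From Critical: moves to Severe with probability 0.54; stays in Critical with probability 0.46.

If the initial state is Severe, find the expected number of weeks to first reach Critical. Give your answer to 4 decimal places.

Let t(s) be the expected number of weeks to first reach Critical from state s, with t(Critical) = 0. Conditioning on the first week:
t(Severe) = 1 + 0.5·t(Severe)
Solving: t(Severe) = 2.0000.
Expected weeks from Severe to Critical: 2.0000.

2.0000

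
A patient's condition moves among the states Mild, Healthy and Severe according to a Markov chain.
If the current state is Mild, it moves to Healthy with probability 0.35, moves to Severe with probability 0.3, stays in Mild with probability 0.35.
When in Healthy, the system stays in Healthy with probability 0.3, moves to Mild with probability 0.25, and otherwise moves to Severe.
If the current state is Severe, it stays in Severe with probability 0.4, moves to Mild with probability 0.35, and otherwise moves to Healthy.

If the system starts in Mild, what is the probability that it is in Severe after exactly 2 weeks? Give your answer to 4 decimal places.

Sum over the intermediate state after 1 week:
P = P(Mild→Mild)·P(Mild→Severe) + P(Mild→Healthy)·P(Healthy→Severe) + P(Mild→Severe)·P(Severe→Severe)
  = 0.35×0.3 + 0.35×0.45 + 0.3×0.4
  = 0.1050 + 0.1575 + 0.1200 = 0.3825

0.3825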